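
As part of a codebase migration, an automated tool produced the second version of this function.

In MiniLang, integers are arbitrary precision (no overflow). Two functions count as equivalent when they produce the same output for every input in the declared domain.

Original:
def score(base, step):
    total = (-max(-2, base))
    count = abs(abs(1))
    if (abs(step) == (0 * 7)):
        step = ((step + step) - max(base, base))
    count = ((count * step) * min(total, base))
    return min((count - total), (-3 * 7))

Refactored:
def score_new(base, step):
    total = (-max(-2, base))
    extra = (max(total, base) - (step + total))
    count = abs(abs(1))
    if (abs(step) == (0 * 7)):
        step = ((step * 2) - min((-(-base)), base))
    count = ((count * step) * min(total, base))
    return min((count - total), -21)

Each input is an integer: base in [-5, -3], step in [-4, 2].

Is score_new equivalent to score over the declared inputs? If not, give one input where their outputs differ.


Whatever the rewrite altered, no input in the stated domain can expose a difference; all 21 inputs agree.
verdict: equivalent


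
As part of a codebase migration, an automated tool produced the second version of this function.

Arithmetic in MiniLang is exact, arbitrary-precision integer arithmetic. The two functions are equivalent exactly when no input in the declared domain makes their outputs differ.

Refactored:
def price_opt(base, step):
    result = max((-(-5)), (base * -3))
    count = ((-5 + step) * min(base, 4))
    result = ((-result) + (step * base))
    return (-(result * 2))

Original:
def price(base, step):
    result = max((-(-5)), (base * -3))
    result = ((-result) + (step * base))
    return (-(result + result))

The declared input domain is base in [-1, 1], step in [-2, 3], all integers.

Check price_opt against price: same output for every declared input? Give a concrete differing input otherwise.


Reading the diff, among the changes: arithmetic usage differs, and local variable names differ, and statement counts differ, and constant usage differs, and min/max/abs usage differs.
As a probe, take base=1, step=1: price runs result=5, then result=-4, then returns 8; price_opt runs result=5, then count=-4, then result=-4, then returns 8; both end at 8.
Sweeping the whole domain (18 inputs) finds no disagreement.
verdict: equivalent


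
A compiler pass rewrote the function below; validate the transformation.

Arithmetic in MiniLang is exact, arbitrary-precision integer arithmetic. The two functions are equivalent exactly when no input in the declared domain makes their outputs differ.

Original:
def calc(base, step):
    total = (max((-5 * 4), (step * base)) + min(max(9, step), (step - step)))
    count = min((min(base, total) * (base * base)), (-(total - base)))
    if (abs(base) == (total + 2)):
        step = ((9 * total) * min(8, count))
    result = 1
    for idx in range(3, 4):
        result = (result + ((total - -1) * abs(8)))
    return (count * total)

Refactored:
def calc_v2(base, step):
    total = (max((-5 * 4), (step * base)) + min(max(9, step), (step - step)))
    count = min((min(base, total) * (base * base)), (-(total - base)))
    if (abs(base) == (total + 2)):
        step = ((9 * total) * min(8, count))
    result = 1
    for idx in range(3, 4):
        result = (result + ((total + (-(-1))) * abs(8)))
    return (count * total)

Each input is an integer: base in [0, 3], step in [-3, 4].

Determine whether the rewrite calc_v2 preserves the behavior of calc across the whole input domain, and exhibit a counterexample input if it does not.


Side by side, the visible changes include: arithmetic usage differs.
Spot check at base=1, step=-3 — calc: total = -3; count = -3; (abs(base) == (total + 2)) -> false; result = 1; [idx=3]; result = -15; return 9. calc_v2: total = -3; count = -3; (abs(base) == (total + 2)) -> false; result = 1; [idx=3]; result = -15; return 9. Both give 9.
Every one of the 32 inputs gives matching results.
verdict: equivalent


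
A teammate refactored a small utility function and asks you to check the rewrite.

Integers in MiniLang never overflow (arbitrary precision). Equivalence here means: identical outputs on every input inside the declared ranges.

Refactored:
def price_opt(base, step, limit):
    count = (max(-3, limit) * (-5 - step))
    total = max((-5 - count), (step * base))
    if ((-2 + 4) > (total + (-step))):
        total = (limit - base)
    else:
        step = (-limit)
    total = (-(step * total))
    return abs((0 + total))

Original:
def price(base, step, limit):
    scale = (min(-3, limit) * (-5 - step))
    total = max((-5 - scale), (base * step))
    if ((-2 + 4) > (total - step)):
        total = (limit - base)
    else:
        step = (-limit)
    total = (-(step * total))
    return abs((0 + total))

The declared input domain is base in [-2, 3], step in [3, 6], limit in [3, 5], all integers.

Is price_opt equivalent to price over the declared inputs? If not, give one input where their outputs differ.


Try base=-2, step=3, limit=3.
price: scale=24, then total=-6, then ((-2 + 4) > (total - step)) is true, then total=5, then total=-15, then returns 15
price_opt: count=-24, then total=19, then ((-2 + 4) > (total + (-step))) is false, then step=-3, then total=57, then returns 57
15 and 57 differ, so these are not the same function on this domain.
verdict: not equivalent; witness: base=-2, step=3, limit=3


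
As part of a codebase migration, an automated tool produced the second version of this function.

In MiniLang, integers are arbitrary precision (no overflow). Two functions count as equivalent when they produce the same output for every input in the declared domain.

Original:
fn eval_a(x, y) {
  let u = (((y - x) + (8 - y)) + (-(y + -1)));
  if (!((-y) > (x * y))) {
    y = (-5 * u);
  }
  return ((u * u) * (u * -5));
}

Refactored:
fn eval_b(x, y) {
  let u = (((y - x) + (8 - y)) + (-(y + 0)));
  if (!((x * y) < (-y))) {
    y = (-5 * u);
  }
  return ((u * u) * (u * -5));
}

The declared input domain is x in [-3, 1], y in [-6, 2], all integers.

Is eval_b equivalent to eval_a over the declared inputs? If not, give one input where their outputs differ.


The rewrite breaks on x=-3, y=-6, where the results are -29160 and -24565.
eval_a: u becomes 18; next (!((-y) > (x * y))) evaluates to true; next y becomes -90; next final value -29160
eval_b: u becomes 17; next (!((x * y) < (-y))) evaluates to true; next y becomes -85; next final value -24565
verdict: not equivalent; witness: x=-3, y=-6


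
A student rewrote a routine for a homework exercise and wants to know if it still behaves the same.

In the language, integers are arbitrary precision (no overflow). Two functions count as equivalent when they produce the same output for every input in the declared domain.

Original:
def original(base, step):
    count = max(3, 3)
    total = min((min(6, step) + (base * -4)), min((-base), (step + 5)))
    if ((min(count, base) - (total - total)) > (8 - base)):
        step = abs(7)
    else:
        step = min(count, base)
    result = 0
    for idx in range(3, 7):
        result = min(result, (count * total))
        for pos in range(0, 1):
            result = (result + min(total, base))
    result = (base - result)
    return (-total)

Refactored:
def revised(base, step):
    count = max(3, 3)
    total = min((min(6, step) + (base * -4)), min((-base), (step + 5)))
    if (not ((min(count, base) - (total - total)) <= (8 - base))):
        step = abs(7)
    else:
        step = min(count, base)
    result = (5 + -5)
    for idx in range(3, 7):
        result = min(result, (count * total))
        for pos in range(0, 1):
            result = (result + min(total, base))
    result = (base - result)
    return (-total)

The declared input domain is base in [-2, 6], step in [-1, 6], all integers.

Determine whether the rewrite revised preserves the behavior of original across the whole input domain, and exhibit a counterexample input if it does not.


Reading the diff, among the changes: comparison usage differs, arithmetic usage differs, constant usage differs, boolean connective usage differs.
Spot check at base=5, step=4 — original: count becomes 3; next total becomes -16; next ((min(count, base) - (total - total)) > (8 - base)) evaluates to false; next step becomes 3; next result becomes 0; next at idx=3:; next result becomes -48; next at pos=0:; next result becomes -64; next at idx=4:; next result becomes -64; next at pos=0:; next result becomes -80; next at idx=5:; next result becomes -80; next at pos=0:; next result becomes -96; next at idx=6:; next result becomes -96; next at pos=0:; next result becomes -112; next result becomes 117; next final value 16. revised: count becomes 3; next total becomes -16; next (not ((min(count, base) - (total - total)) <= (8 - base))) evaluates to false; next step becomes 3; next result becomes 0; next at idx=3:; next result becomes -48; next at pos=0:; next result becomes -64; next at idx=4:; next result becomes -64; next at pos=0:; next result becomes -80; next at idx=5:; next result becomes -80; next at pos=0:; next result becomes -96; next at idx=6:; next result becomes -96; next at pos=0:; next result becomes -112; next result becomes 117; next final value 16. Both give 16.
An exhaustive pass over the 72 declared inputs shows identical outputs.
verdict: equivalent


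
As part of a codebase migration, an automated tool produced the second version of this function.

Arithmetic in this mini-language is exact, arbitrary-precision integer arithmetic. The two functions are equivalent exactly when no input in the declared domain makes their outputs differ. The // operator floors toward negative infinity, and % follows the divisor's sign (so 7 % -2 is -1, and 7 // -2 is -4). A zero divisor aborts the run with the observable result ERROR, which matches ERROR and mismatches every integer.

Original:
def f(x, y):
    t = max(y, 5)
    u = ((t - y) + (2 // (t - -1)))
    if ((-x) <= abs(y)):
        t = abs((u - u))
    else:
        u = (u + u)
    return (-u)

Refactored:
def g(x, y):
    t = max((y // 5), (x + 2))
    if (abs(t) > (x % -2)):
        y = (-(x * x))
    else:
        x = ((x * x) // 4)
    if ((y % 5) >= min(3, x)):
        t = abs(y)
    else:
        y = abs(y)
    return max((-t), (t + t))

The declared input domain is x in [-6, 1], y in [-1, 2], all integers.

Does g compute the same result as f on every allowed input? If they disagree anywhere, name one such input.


Try x=-6, y=-1.
f: t = 5; u = 6; ((-x) <= abs(y)) -> false; u = 12; return -12
g: t = -1; (abs(t) > (x % -2)) -> true; y = -36; ((y % 5) >= min(3, x)) -> true; t = 36; return 72
-12 != 72, so the rewrite changes behavior.
verdict: not equivalent; witness: x=-6, y=-1


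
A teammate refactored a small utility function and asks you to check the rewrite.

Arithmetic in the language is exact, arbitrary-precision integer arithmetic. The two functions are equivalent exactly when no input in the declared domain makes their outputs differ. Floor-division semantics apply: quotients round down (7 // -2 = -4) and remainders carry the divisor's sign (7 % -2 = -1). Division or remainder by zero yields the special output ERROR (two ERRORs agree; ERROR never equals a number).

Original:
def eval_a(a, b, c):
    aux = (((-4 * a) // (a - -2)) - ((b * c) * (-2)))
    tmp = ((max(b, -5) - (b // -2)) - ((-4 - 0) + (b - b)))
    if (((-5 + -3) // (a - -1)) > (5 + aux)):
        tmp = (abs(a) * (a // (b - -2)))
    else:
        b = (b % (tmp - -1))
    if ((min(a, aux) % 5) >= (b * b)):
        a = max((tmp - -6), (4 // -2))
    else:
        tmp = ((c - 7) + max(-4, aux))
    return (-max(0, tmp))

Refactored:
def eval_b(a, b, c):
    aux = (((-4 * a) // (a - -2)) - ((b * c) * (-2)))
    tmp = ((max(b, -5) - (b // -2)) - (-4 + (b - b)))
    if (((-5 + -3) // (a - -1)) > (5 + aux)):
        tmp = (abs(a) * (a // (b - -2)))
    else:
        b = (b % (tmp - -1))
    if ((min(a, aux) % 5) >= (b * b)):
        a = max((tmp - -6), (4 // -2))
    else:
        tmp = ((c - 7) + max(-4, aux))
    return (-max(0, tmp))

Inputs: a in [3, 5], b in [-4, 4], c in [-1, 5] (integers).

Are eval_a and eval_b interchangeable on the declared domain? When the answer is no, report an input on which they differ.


The two are interchangeable: constant usage differs, arithmetic usage differs, and every declared input agrees.
One worked example (a=3, b=3, c=4) — eval_a: aux=21, then tmp=9, then (((-5 + -3) // (a - -1)) > (5 + aux)) is false, then b=3, then ((min(a, aux) % 5) >= (b * b)) is false, then tmp=18, then returns -18; eval_b: aux=21, then tmp=9, then (((-5 + -3) // (a - -1)) > (5 + aux)) is false, then b=3, then ((min(a, aux) % 5) >= (b * b)) is false, then tmp=18, then returns -18; agreement on -18.
Checked all 189 inputs in the declared domain: the outputs agree on every one.
verdict: equivalent


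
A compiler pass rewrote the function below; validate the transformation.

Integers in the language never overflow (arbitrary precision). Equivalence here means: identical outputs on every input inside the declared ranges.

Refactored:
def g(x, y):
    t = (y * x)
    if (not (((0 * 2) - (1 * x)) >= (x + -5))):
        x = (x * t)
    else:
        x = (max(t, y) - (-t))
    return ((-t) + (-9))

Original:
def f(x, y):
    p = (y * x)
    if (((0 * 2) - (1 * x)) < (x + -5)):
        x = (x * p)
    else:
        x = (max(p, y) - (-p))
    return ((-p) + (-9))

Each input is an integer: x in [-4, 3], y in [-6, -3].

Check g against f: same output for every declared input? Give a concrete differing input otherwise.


Comparing the listings, the differences include: boolean connective usage differs; also comparison usage differs; also local variable names differ.
One worked example (x=2, y=-3) — f: p = -6; (((0 * 2) - (1 * x)) < (x + -5)) -> false; x = -9; return -3; g: t = -6; (not (((0 * 2) - (1 * x)) >= (x + -5))) -> false; x = -9; return -3; agreement on -3.
Checked all 32 inputs in the declared domain: the outputs agree on every one.
verdict: equivalent


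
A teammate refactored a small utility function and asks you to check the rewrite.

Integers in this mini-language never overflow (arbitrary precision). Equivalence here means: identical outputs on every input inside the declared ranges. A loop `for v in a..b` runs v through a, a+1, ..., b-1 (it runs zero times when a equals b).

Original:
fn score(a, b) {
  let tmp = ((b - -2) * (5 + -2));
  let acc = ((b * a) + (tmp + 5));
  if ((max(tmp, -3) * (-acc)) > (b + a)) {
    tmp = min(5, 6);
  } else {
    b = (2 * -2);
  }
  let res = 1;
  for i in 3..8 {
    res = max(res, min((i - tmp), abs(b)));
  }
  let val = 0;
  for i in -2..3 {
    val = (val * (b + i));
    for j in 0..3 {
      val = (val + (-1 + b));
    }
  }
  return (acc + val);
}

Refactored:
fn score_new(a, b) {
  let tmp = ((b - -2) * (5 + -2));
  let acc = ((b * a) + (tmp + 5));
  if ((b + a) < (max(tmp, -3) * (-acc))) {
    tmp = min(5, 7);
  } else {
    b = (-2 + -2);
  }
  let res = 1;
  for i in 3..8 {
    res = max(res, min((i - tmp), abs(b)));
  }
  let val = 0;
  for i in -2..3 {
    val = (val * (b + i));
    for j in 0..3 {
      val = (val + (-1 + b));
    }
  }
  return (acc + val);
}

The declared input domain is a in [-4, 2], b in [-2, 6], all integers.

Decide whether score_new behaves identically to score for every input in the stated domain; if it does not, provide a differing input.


Although `6` became `7`, no input in the stated domain can expose it.
Tracing a=-3, b=6: score: tmp=24, then acc=11, then ((max(tmp, -3) * (-acc)) > (b + a)) is false, then b=-4, then res=1, then (i=3), then res=1, then (i=4), then res=1, then (i=5), then res=1, then (i=6), then res=1, then (i=7), then res=1, then val=0, then (i=-2), then val=0, then (j=0), then val=-5, then (j=1), then val=-10, then (j=2), then val=-15, then (i=-1), then val=75, then (j=0), then val=70, then (j=1), then val=65, then (j=2), then val=60, then (i=0), then val=-240, then (j=0), then val=-245, then (j=1), then val=-250, then (j=2), then val=-255, then (i=1), then val=765, then (j=0), then val=760, then (j=1), then val=755, then (j=2), then val=750, then (i=2), then val=-1500, then (j=0), then val=-1505, then (j=1), then val=-1510, then (j=2), then val=-1515, then returns -1504 | score_new: tmp=24, then acc=11, then ((b + a) < (max(tmp, -3) * (-acc))) is false, then b=-4, then res=1, then (i=3), then res=1, then (i=4), then res=1, then (i=5), then res=1, then (i=6), then res=1, then (i=7), then res=1, then val=0, then (i=-2), then val=0, then (j=0), then val=-5, then (j=1), then val=-10, then (j=2), then val=-15, then (i=-1), then val=75, then (j=0), then val=70, then (j=1), then val=65, then (j=2), then val=60, then (i=0), then val=-240, then (j=0), then val=-245, then (j=1), then val=-250, then (j=2), then val=-255, then (i=1), then val=765, then (j=0), then val=760, then (j=1), then val=755, then (j=2), then val=750, then (i=2), then val=-1500, then (j=0), then val=-1505, then (j=1), then val=-1510, then (j=2), then val=-1515, then returns -1504 — matching result -1504.
Every one of the 63 inputs gives matching results.
verdict: equivalent


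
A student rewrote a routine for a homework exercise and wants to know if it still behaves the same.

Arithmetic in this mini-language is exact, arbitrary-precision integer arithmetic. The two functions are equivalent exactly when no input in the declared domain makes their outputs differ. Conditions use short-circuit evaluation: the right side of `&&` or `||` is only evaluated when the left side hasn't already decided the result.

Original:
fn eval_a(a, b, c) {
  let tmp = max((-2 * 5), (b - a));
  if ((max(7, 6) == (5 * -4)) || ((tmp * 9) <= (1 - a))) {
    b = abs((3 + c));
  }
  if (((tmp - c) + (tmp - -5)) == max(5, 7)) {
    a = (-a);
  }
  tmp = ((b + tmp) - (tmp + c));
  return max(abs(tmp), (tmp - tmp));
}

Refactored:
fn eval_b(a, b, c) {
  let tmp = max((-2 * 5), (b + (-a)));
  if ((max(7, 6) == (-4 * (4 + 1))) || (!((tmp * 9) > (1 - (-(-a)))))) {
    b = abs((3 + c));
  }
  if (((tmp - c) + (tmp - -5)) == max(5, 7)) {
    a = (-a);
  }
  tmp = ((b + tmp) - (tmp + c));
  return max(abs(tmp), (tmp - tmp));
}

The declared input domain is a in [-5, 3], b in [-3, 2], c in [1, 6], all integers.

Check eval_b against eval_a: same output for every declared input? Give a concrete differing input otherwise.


Side by side, the visible changes include: constant usage differs, and arithmetic usage differs, and boolean connective usage differs, and comparison usage differs.
Tracing a=-1, b=-2, c=6: eval_a: tmp = -1; ((max(7, 6) == (5 * -4)) || ((tmp * 9) <= (1 - a))) -> true; b = 9; (((tmp - c) + (tmp - -5)) == max(5, 7)) -> false; tmp = 3; return 3 | eval_b: tmp = -1; ((max(7, 6) == (-4 * (4 + 1))) || (!((tmp * 9) > (1 - (-(-a)))))) -> true; b = 9; (((tmp - c) + (tmp - -5)) == max(5, 7)) -> false; tmp = 3; return 3 — matching result 3.
Sweeping the whole domain (324 inputs) finds no disagreement.
verdict: equivalent


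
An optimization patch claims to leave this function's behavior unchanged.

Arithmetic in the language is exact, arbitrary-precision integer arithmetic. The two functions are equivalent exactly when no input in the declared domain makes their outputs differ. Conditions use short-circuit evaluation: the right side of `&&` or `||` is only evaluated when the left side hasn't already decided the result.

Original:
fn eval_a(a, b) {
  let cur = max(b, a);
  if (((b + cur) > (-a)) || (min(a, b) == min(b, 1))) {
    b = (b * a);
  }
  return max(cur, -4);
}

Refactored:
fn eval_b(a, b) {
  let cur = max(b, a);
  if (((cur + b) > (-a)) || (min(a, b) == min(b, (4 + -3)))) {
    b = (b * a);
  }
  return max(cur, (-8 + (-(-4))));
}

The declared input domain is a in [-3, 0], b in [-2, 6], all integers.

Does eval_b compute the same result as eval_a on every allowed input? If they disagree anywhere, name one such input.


The two are interchangeable: arithmetic usage differs; and constant usage differs, and every declared input agrees.
Tracing a=-2, b=-2: eval_a: cur becomes -2; next (((b + cur) > (-a)) || (min(a, b) == min(b, 1))) evaluates to true; next b becomes 4; next final value -2 | eval_b: cur becomes -2; next (((cur + b) > (-a)) || (min(a, b) == min(b, (4 + -3)))) evaluates to true; next b becomes 4; next final value -2 — matching result -2.
Across all 36 domain points the two functions coincide.
verdict: equivalent


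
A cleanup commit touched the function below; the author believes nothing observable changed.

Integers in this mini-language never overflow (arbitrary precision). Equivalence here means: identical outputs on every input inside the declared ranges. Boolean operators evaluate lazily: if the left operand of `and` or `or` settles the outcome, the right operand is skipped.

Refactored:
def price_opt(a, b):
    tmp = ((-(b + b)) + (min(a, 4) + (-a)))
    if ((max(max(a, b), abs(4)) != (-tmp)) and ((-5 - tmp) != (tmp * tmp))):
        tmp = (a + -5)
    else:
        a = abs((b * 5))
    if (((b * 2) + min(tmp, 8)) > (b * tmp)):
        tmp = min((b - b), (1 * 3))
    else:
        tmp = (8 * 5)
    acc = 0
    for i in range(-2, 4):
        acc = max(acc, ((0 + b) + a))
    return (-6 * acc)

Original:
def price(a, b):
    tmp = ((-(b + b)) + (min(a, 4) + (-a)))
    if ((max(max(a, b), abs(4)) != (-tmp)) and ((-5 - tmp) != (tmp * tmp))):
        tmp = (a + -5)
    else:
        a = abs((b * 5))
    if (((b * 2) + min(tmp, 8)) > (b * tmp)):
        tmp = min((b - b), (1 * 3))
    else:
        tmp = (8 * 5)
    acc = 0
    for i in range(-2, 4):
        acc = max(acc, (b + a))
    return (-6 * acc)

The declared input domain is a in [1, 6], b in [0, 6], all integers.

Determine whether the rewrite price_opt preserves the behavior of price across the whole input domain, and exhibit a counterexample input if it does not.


The two are interchangeable: arithmetic usage differs, plus constant usage differs, and every declared input agrees.
One worked example (a=1, b=2) — price: tmp = -4; ((max(max(a, b), abs(4)) != (-tmp)) and ((-5 - tmp) != (tmp * tmp))) -> false; a = 10; (((b * 2) + min(tmp, 8)) > (b * tmp)) -> true; tmp = 0; acc = 0; [i=-2]; acc = 12; [i=-1]; acc = 12; [i=0]; acc = 12; [i=1]; acc = 12; [i=2]; acc = 12; [i=3]; acc = 12; return -72; price_opt: tmp = -4; ((max(max(a, b), abs(4)) != (-tmp)) and ((-5 - tmp) != (tmp * tmp))) -> false; a = 10; (((b * 2) + min(tmp, 8)) > (b * tmp)) -> true; tmp = 0; acc = 0; [i=-2]; acc = 12; [i=-1]; acc = 12; [i=0]; acc = 12; [i=1]; acc = 12; [i=2]; acc = 12; [i=3]; acc = 12; return -72; agreement on -72.
Sweeping the whole domain (42 inputs) finds no disagreement.
verdict: equivalent


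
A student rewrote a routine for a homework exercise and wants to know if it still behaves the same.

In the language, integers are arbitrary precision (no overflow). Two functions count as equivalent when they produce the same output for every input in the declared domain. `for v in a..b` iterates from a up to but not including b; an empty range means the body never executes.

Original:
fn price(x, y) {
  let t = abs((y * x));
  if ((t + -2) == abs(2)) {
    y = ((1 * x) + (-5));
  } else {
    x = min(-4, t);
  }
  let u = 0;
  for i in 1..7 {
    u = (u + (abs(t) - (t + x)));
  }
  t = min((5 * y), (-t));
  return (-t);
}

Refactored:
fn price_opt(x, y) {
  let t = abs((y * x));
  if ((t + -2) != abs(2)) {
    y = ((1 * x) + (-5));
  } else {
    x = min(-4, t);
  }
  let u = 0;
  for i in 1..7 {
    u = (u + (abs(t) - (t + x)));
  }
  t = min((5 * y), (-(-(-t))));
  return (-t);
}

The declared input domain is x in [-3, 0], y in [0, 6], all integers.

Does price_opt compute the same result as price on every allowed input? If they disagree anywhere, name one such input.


The rewrite breaks on x=-3, y=0, where the results are 0 and 40.
price: t becomes 0; next ((t + -2) == abs(2)) evaluates to false; next x becomes -4; next u becomes 0; next at i=1:; next u becomes 4; next at i=2:; next u becomes 8; next at i=3:; next u becomes 12; next at i=4:; next u becomes 16; next at i=5:; next u becomes 20; next at i=6:; next u becomes 24; next t becomes 0; next final value 0
price_opt: t becomes 0; next ((t + -2) != abs(2)) evaluates to true; next y becomes -8; next u becomes 0; next at i=1:; next u becomes 3; next at i=2:; next u becomes 6; next at i=3:; next u becomes 9; next at i=4:; next u becomes 12; next at i=5:; next u becomes 15; next at i=6:; next u becomes 18; next t becomes -40; next final value 40
verdict: not equivalent; witness: x=-3, y=0


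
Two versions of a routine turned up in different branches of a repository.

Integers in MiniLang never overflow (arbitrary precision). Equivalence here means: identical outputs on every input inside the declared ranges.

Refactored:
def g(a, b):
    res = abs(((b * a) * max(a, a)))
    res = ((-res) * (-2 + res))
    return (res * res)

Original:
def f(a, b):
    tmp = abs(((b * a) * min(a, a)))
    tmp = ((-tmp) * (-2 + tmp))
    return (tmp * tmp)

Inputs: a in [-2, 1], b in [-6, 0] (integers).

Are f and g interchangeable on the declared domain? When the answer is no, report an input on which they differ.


The edit looks behavioral (`min(a, a)` became `max(a, a)`), but over these ranges it never changes the outcome.
One worked example (a=-1, b=-4) — f: tmp = 4; tmp = -8; return 64; g: res = 4; res = -8; return 64; agreement on 64.
Checked all 28 inputs in the declared domain: the outputs agree on every one.
verdict: equivalent


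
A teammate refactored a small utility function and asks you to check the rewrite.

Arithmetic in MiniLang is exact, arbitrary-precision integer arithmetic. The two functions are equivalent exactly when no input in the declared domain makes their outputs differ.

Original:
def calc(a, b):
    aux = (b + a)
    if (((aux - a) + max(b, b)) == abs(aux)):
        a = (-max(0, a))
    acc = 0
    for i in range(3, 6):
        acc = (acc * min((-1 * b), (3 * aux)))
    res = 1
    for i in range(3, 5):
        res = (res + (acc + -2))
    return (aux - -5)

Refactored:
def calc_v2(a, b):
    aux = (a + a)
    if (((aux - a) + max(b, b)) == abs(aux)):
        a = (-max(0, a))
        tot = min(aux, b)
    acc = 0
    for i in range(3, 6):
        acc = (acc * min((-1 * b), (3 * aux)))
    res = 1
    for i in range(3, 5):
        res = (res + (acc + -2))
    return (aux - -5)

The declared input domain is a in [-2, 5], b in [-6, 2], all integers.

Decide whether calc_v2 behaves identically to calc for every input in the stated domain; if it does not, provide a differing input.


Consider the input a=-2, b=-6.
calc: aux := -8 | (((aux - a) + max(b, b)) == abs(aux)): false | acc := 0 | iter i=3: | acc := 0 | iter i=4: | acc := 0 | iter i=5: | acc := 0 | res := 1 | iter i=3: | res := -1 | iter i=4: | res := -3 | result -3
calc_v2: aux := -4 | (((aux - a) + max(b, b)) == abs(aux)): false | acc := 0 | iter i=3: | acc := 0 | iter i=4: | acc := 0 | iter i=5: | acc := 0 | res := 1 | iter i=3: | res := -1 | iter i=4: | res := -3 | result 1
-3 against 1: the behavior changed.
verdict: not equivalent; witness: a=-2, b=-6


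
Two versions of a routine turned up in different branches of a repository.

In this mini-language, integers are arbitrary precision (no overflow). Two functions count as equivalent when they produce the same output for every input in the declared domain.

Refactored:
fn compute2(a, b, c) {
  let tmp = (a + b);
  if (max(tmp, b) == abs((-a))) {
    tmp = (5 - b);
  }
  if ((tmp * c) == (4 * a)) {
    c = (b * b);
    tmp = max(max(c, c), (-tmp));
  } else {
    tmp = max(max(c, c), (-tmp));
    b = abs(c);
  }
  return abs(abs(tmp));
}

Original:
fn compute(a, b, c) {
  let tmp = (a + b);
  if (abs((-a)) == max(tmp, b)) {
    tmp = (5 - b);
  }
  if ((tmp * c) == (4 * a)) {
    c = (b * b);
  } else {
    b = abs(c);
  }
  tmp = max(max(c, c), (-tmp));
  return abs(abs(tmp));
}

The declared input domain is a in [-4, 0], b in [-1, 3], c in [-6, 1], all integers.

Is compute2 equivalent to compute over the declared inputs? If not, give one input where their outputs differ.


Differences: statement counts differ, plus min/max/abs usage differs — yet all 200 inputs agree.
verdict: equivalent


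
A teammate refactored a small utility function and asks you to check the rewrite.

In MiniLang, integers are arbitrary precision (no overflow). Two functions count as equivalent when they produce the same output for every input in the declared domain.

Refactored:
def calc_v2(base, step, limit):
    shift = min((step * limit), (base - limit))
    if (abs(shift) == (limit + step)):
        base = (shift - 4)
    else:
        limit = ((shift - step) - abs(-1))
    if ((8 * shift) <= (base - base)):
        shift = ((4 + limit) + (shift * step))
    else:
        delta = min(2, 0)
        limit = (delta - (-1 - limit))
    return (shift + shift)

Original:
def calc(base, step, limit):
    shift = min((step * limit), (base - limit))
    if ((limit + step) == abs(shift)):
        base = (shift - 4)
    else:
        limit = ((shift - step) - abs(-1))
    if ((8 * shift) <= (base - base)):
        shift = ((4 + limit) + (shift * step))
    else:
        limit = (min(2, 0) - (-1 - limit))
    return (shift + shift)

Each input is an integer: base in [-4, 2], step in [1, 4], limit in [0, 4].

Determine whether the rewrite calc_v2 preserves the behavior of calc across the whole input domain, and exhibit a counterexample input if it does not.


This is a faithful refactor — statement counts differ, local variable names differ, but the computed results match everywhere.
Spot check at base=0, step=3, limit=3 — calc: shift=-3, then ((limit + step) == abs(shift)) is false, then limit=-7, then ((8 * shift) <= (base - base)) is true, then shift=-12, then returns -24. calc_v2: shift=-3, then (abs(shift) == (limit + step)) is false, then limit=-7, then ((8 * shift) <= (base - base)) is true, then shift=-12, then returns -24. Both give -24.
Across all 140 domain points the two functions coincide.
verdict: equivalent


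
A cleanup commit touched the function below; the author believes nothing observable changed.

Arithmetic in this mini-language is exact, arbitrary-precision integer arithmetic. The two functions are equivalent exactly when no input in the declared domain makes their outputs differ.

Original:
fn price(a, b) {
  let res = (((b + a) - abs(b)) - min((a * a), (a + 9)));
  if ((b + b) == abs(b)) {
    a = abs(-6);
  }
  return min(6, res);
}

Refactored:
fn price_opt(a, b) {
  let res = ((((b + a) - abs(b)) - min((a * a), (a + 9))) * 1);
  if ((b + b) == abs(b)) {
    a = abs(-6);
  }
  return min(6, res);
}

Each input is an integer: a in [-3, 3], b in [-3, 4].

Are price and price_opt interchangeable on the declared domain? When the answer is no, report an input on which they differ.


Changes here: arithmetic usage differs; constant usage differs; the full 56-point sweep finds no disagreement.
verdict: equivalent


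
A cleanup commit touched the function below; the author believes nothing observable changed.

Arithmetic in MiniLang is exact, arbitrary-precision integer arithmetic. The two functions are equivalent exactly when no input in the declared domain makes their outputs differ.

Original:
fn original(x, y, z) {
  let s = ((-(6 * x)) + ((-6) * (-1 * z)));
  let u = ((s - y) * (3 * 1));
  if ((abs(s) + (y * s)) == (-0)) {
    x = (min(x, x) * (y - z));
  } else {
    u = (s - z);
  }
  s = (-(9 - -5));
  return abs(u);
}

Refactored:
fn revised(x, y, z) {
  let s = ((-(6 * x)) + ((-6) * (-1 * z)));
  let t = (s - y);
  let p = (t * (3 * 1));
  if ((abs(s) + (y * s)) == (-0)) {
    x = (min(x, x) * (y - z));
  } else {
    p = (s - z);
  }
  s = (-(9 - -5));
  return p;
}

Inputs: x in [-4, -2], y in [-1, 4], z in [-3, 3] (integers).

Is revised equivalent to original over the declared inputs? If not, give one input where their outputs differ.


These are not equivalent — on x=-3, y=1, z=-3 the outputs split (3 vs -3).
original: s becomes 0; next u becomes -3; next ((abs(s) + (y * s)) == (-0)) evaluates to true; next x becomes -12; next s becomes -14; next final value 3
revised: s becomes 0; next t becomes -1; next p becomes -3; next ((abs(s) + (y * s)) == (-0)) evaluates to true; next x becomes -12; next s becomes -14; next final value -3
verdict: not equivalent; witness: x=-3, y=1, z=-3


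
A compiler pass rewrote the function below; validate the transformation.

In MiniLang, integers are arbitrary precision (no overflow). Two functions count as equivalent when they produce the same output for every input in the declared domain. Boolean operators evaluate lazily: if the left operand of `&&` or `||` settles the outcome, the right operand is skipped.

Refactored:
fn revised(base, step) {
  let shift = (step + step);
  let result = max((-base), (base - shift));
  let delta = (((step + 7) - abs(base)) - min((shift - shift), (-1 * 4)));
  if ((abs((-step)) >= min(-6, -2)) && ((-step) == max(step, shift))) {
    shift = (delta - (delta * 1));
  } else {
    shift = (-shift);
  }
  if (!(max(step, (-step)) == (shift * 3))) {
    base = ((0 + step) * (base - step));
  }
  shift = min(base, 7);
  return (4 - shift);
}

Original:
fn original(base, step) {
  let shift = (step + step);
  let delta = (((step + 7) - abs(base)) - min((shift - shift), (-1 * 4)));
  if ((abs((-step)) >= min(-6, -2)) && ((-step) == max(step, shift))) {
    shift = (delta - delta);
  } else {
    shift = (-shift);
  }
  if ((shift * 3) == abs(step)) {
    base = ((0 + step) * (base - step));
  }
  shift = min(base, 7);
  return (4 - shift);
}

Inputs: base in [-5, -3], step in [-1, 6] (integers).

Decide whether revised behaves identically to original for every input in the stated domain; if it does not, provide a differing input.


Try base=-5, step=-1.
original: shift := -2 | delta := 5 | ((abs((-step)) >= min(-6, -2)) && ((-step) == max(step, shift))): false | shift := 2 | ((shift * 3) == abs(step)): false | shift := -5 | result 9
revised: shift := -2 | result := 5 | delta := 5 | ((abs((-step)) >= min(-6, -2)) && ((-step) == max(step, shift))): false | shift := 2 | (!(max(step, (-step)) == (shift * 3))): true | base := 4 | shift := 4 | result 0
9 against 0: the behavior changed.
verdict: not equivalent; witness: base=-5, step=-1


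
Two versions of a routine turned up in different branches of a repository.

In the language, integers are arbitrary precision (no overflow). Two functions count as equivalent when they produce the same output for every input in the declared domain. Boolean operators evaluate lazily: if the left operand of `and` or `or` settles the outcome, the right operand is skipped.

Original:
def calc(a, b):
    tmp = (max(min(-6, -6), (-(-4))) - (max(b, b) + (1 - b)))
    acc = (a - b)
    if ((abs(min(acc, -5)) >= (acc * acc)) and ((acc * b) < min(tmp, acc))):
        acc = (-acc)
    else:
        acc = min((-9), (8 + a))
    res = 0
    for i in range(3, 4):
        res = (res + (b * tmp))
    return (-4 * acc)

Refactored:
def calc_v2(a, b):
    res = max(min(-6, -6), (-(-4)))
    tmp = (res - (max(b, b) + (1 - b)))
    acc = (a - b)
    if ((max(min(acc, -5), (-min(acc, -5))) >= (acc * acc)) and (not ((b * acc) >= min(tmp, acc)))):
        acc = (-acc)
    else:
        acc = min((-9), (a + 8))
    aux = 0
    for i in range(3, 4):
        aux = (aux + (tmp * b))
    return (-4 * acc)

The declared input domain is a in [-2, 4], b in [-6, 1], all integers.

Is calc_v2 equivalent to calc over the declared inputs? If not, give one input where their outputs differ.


Equivalent — the differences include min/max/abs usage differs, constant usage differs, comparison usage differs, boolean connective usage differs, statement counts differ, local variable names differ, yet no declared input distinguishes the two.
As a probe, take a=-2, b=-5: calc runs tmp = 3; acc = 3; ((abs(min(acc, -5)) >= (acc * acc)) and ((acc * b) < min(tmp, acc))) -> false; acc = -9; res = 0; [i=3]; res = -15; return 36; calc_v2 runs res = 4; tmp = 3; acc = 3; ((max(min(acc, -5), (-min(acc, -5))) >= (acc * acc)) and (not ((b * acc) >= min(tmp, acc)))) -> false; acc = -9; aux = 0; [i=3]; aux = -15; return 36; both end at 36.
Across all 56 domain points the two functions coincide.
verdict: equivalent


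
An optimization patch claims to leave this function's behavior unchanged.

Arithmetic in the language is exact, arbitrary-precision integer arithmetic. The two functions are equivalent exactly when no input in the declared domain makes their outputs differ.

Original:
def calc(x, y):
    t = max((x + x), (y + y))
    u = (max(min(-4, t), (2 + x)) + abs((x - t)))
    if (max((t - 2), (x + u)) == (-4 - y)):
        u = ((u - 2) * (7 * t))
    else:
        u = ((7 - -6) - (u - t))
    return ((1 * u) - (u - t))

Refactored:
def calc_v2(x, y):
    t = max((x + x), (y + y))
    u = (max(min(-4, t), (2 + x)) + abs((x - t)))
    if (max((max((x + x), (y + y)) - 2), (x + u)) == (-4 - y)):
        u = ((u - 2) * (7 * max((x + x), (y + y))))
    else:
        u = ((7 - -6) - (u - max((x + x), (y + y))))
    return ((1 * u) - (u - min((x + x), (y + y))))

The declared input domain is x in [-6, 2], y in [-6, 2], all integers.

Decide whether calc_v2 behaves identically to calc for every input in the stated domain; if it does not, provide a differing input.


Take x=-6, y=-5.
calc: t := -10 | u := 0 | (max((t - 2), (x + u)) == (-4 - y)): false | u := 3 | result -10
calc_v2: t := -10 | u := 0 | (max((max((x + x), (y + y)) - 2), (x + u)) == (-4 - y)): false | u := 3 | result -12
-10 vs -12 — the two versions disagree here.
verdict: not equivalent; witness: x=-6, y=-5


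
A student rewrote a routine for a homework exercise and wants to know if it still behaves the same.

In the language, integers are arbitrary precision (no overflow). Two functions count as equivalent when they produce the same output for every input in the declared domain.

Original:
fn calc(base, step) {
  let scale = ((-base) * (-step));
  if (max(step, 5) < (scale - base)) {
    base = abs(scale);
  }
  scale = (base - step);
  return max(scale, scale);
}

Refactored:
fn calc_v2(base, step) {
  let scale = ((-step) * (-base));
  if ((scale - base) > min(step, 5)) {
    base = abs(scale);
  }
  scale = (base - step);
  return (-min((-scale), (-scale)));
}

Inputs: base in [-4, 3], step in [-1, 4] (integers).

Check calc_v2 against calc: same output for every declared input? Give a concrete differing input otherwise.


Try base=-4, step=0.
calc: scale = 0; (max(step, 5) < (scale - base)) -> false; scale = -4; return -4
calc_v2: scale = 0; ((scale - base) > min(step, 5)) -> true; base = 0; scale = 0; return 0
-4 vs 0 — the two versions disagree here.
verdict: not equivalent; witness: base=-4, step=0


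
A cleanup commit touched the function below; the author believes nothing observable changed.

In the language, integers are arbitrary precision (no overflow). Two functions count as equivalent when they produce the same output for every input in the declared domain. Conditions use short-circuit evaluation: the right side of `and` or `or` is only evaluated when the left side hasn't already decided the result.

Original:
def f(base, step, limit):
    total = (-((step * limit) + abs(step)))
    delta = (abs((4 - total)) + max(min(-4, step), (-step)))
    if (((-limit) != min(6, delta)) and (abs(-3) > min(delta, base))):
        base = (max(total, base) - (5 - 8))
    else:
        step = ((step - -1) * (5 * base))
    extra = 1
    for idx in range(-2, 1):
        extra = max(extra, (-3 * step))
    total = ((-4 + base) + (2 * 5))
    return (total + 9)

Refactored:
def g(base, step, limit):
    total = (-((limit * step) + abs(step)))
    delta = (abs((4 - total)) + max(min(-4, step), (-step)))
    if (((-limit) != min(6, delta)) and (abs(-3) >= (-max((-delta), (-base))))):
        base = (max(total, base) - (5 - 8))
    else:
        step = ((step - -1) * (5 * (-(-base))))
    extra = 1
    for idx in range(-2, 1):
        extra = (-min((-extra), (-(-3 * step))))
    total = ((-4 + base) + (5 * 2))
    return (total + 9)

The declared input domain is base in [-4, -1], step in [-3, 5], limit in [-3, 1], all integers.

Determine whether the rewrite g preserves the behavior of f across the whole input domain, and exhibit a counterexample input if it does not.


Equivalent. One difference looks behavioral, but it never changes the outcome for any declared input.
An exhaustive pass over the 180 declared inputs shows identical outputs.
One worked example (base=-3, step=5, limit=-2) — f: total=5, then delta=-3, then (((-limit) != min(6, delta)) and (abs(-3) > min(delta, base))) is true, then base=8, then extra=1, then (idx=-2), then extra=1, then (idx=-1), then extra=1, then (idx=0), then extra=1, then total=14, then returns 23; g: total=5, then delta=-3, then (((-limit) != min(6, delta)) and (abs(-3) >= (-max((-delta), (-base))))) is true, then base=8, then extra=1, then (idx=-2), then extra=1, then (idx=-1), then extra=1, then (idx=0), then extra=1, then total=14, then returns 23; agreement on 23.
verdict: equivalent
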